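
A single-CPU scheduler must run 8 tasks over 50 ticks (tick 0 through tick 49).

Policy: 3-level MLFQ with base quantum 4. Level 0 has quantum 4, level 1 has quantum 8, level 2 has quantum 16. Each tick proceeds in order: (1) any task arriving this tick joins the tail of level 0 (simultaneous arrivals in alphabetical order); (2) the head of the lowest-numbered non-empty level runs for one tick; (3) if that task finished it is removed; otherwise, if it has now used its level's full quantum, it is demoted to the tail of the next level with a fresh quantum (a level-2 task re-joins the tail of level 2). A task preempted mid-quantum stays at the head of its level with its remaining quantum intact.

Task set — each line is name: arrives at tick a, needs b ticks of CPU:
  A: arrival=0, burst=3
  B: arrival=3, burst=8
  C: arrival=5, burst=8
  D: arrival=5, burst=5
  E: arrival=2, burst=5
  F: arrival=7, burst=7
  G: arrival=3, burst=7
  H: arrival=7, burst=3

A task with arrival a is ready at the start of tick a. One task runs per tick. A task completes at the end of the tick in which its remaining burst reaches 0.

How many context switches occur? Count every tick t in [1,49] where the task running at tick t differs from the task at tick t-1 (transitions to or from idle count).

context switches = 14

t=0: L0/L1/L2 = A/-/- → run A
t=1: L0/L1/L2 = A/-/- → run A
t=2: L0/L1/L2 = AE/-/- → run A
t=3: L0/L1/L2 = EBG/-/- → run E
t=4: L0/L1/L2 = EBG/-/- → run E
t=5: L0/L1/L2 = EBGCD/-/- → run E
t=6: L0/L1/L2 = EBGCD/-/- → run E
t=7: L0/L1/L2 = BGCDFH/E/- → run B
t=8: L0/L1/L2 = BGCDFH/E/- → run B
t=9: L0/L1/L2 = BGCDFH/E/- → run B
t=10: L0/L1/L2 = BGCDFH/E/- → run B
t=11: L0/L1/L2 = GCDFH/EB/- → run G
t=12: L0/L1/L2 = GCDFH/EB/- → run G
t=13: L0/L1/L2 = GCDFH/EB/- → run G
t=14: L0/L1/L2 = GCDFH/EB/- → run G
t=15: L0/L1/L2 = CDFH/EBG/- → run C
t=16: L0/L1/L2 = CDFH/EBG/- → run C
t=17: L0/L1/L2 = CDFH/EBG/- → run C
t=18: L0/L1/L2 = CDFH/EBG/- → run C
t=19: L0/L1/L2 = DFH/EBGC/- → run D
t=20: L0/L1/L2 = DFH/EBGC/- → run D
t=21: L0/L1/L2 = DFH/EBGC/- → run D
t=22: L0/L1/L2 = DFH/EBGC/- → run D
t=23: L0/L1/L2 = FH/EBGCD/- → run F
t=24: L0/L1/L2 = FH/EBGCD/- → run F
t=25: L0/L1/L2 = FH/EBGCD/- → run F
t=26: L0/L1/L2 = FH/EBGCD/- → run F
t=27: L0/L1/L2 = H/EBGCDF/- → run H
t=28: L0/L1/L2 = H/EBGCDF/- → run H
t=29: L0/L1/L2 = H/EBGCDF/- → run H
t=30: L0/L1/L2 = -/EBGCDF/- → run E
t=31: L0/L1/L2 = -/BGCDF/- → run B
t=32: L0/L1/L2 = -/BGCDF/- → run B
t=33: L0/L1/L2 = -/BGCDF/- → run B
t=34: L0/L1/L2 = -/BGCDF/- → run B
t=35: L0/L1/L2 = -/GCDF/- → run G
t=36: L0/L1/L2 = -/GCDF/- → run G
t=37: L0/L1/L2 = -/GCDF/- → run G
t=38: L0/L1/L2 = -/CDF/- → run C
t=39: L0/L1/L2 = -/CDF/- → run C
t=40: L0/L1/L2 = -/CDF/- → run C
t=41: L0/L1/L2 = -/CDF/- → run C
t=42: L0/L1/L2 = -/DF/- → run D
t=43: L0/L1/L2 = -/F/- → run F
t=44: L0/L1/L2 = -/F/- → run F
t=45: L0/L1/L2 = -/F/- → run F
t=46: (idle)
t=47: (idle)
t=48: (idle)
t=49: (idle)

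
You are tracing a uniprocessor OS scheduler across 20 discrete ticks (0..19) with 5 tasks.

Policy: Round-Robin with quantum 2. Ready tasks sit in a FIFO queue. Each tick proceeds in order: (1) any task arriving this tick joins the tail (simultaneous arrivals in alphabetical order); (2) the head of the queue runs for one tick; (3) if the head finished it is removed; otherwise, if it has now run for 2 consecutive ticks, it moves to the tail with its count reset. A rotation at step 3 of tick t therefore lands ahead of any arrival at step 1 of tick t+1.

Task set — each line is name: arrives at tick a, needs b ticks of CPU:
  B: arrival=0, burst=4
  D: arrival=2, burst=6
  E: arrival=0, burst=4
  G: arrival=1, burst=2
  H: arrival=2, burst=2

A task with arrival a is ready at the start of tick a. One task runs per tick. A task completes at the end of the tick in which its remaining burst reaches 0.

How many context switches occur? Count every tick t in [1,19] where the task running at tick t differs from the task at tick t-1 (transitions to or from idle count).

context switches = 8

t=0: queue=[B,E] q_used=0 → run B
t=1: queue=[B,E,G] q_used=1 → run B
t=2: queue=[E,G,B,D,H] q_used=0 → run E
t=3: queue=[E,G,B,D,H] q_used=1 → run E
t=4: queue=[G,B,D,H,E] q_used=0 → run G
t=5: queue=[G,B,D,H,E] q_used=1 → run G
t=6: queue=[B,D,H,E] q_used=0 → run B
t=7: queue=[B,D,H,E] q_used=1 → run B
t=8: queue=[D,H,E] q_used=0 → run D
t=9: queue=[D,H,E] q_used=1 → run D
t=10: queue=[H,E,D] q_used=0 → run H
t=11: queue=[H,E,D] q_used=1 → run H
t=12: queue=[E,D] q_used=0 → run E
t=13: queue=[E,D] q_used=1 → run E
t=14: queue=[D] q_used=0 → run D
t=15: queue=[D] q_used=1 → run D
t=16: queue=[D] q_used=0 → run D
t=17: queue=[D] q_used=1 → run D
t=18: (idle)
t=19: (idle)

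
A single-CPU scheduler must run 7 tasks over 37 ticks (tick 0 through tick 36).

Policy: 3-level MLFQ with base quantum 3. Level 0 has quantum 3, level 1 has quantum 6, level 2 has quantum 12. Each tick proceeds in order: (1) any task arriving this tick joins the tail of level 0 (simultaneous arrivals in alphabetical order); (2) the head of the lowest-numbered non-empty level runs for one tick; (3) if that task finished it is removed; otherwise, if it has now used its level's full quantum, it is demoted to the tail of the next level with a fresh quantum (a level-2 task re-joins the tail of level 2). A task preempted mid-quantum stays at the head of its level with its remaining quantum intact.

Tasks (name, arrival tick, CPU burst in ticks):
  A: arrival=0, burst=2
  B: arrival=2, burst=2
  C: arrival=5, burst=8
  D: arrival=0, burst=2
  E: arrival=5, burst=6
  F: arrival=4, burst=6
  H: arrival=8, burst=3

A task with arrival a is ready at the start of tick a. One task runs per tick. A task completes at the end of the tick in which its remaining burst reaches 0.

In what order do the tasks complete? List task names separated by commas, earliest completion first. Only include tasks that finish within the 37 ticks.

completion order = A, D, B, H, F, C, E

t=0: L0/L1/L2 = AD/-/- → run A
t=1: L0/L1/L2 = AD/-/- → run A
t=2: L0/L1/L2 = DB/-/- → run D
t=3: L0/L1/L2 = DB/-/- → run D
t=4: L0/L1/L2 = BF/-/- → run B
t=5: L0/L1/L2 = BFCE/-/- → run B
t=6: L0/L1/L2 = FCE/-/- → run F
t=7: L0/L1/L2 = FCE/-/- → run F
t=8: L0/L1/L2 = FCEH/-/- → run F
t=9: L0/L1/L2 = CEH/F/- → run C
t=10: L0/L1/L2 = CEH/F/- → run C
t=11: L0/L1/L2 = CEH/F/- → run C
t=12: L0/L1/L2 = EH/FC/- → run E
t=13: L0/L1/L2 = EH/FC/- → run E
t=14: L0/L1/L2 = EH/FC/- → run E
t=15: L0/L1/L2 = H/FCE/- → run H
t=16: L0/L1/L2 = H/FCE/- → run H
t=17: L0/L1/L2 = H/FCE/- → run H
t=18: L0/L1/L2 = -/FCE/- → run F
t=19: L0/L1/L2 = -/FCE/- → run F
t=20: L0/L1/L2 = -/FCE/- → run F
t=21: L0/L1/L2 = -/CE/- → run C
t=22: L0/L1/L2 = -/CE/- → run C
t=23: L0/L1/L2 = -/CE/- → run C
t=24: L0/L1/L2 = -/CE/- → run C
t=25: L0/L1/L2 = -/CE/- → run C
t=26: L0/L1/L2 = -/E/- → run E
t=27: L0/L1/L2 = -/E/- → run E
t=28: L0/L1/L2 = -/E/- → run E
t=29: (idle)
t=30: (idle)
t=31: (idle)
t=32: (idle)
t=33: (idle)
t=34: (idle)
t=35: (idle)
t=36: (idle)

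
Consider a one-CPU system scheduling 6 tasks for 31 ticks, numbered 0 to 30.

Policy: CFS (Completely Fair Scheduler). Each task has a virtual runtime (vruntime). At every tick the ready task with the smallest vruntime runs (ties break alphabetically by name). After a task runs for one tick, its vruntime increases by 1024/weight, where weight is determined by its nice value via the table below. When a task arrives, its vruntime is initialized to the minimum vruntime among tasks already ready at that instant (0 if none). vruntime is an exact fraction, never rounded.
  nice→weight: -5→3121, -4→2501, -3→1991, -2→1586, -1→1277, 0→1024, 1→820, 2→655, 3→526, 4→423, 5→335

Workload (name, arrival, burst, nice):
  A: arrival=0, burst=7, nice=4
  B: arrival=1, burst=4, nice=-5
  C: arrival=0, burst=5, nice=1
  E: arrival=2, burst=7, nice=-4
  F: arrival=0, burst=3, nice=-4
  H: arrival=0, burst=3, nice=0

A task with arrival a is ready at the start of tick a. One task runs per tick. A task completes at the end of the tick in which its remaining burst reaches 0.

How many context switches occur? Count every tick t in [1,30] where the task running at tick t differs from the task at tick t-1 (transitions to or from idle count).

t=0: vr[A=0 C=0 F=0 H=0] → run A
t=1: vr[A=1024/423 B=0 C=0 F=0 H=0] → run B
t=2: vr[A=1024/423 B=1024/3121 C=0 E=0 F=0 H=0] → run C
t=3: vr[A=1024/423 B=1024/3121 C=256/205 E=0 F=0 H=0] → run E
t=4: vr[A=1024/423 B=1024/3121 C=256/205 E=1024/2501 F=0 H=0] → run F
t=5: vr[A=1024/423 B=1024/3121 C=256/205 E=1024/2501 F=1024/2501 H=0] → run H
t=6: vr[A=1024/423 B=1024/3121 C=256/205 E=1024/2501 F=1024/2501 H=1] → run B
t=7: vr[A=1024/423 B=2048/3121 C=256/205 E=1024/2501 F=1024/2501 H=1] → run E
t=8: vr[A=1024/423 B=2048/3121 C=256/205 E=2048/2501 F=1024/2501 H=1] → run F
t=9: vr[A=1024/423 B=2048/3121 C=256/205 E=2048/2501 F=2048/2501 H=1] → run B
t=10: vr[A=1024/423 B=3072/3121 C=256/205 E=2048/2501 F=2048/2501 H=1] → run E
t=11: vr[A=1024/423 B=3072/3121 C=256/205 E=3072/2501 F=2048/2501 H=1] → run F
t=12: vr[A=1024/423 B=3072/3121 C=256/205 E=3072/2501 H=1] → run B
t=13: vr[A=1024/423 C=256/205 E=3072/2501 H=1] → run H
t=14: vr[A=1024/423 C=256/205 E=3072/2501 H=2] → run E
t=15: vr[A=1024/423 C=256/205 E=4096/2501 H=2] → run C
t=16: vr[A=1024/423 C=512/205 E=4096/2501 H=2] → run E
t=17: vr[A=1024/423 C=512/205 E=5120/2501 H=2] → run H
t=18: vr[A=1024/423 C=512/205 E=5120/2501] → run E
t=19: vr[A=1024/423 C=512/205 E=6144/2501] → run A
t=20: vr[A=2048/423 C=512/205 E=6144/2501] → run E
t=21: vr[A=2048/423 C=512/205] → run C
t=22: vr[A=2048/423 C=768/205] → run C
t=23: vr[A=2048/423 C=1024/205] → run A
t=24: vr[A=1024/141 C=1024/205] → run C
t=25: vr[A=1024/141] → run A
t=26: vr[A=4096/423] → run A
t=27: vr[A=5120/423] → run A
t=28: vr[A=2048/141] → run A
t=29: (idle)
t=30: (idle)

context switches = 25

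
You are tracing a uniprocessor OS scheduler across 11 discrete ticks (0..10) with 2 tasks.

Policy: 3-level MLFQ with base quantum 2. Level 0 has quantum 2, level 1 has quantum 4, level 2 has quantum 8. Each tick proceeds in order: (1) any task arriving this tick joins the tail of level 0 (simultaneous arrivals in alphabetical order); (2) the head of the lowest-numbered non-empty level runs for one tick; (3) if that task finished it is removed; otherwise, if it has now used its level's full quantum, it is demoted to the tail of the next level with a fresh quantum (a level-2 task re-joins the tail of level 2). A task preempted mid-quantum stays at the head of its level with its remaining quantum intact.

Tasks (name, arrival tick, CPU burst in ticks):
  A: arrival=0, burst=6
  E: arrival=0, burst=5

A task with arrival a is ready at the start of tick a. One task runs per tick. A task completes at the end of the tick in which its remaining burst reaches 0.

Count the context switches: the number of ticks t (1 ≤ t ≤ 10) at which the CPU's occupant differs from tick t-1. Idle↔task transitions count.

t=0: L0/L1/L2 = AE/-/- → run A
t=1: L0/L1/L2 = AE/-/- → run A
t=2: L0/L1/L2 = E/A/- → run E
t=3: L0/L1/L2 = E/A/- → run E
t=4: L0/L1/L2 = -/AE/- → run A
t=5: L0/L1/L2 = -/AE/- → run A
t=6: L0/L1/L2 = -/AE/- → run A
t=7: L0/L1/L2 = -/AE/- → run A
t=8: L0/L1/L2 = -/E/- → run E
t=9: L0/L1/L2 = -/E/- → run E
t=10: L0/L1/L2 = -/E/- → run E

context switches = 3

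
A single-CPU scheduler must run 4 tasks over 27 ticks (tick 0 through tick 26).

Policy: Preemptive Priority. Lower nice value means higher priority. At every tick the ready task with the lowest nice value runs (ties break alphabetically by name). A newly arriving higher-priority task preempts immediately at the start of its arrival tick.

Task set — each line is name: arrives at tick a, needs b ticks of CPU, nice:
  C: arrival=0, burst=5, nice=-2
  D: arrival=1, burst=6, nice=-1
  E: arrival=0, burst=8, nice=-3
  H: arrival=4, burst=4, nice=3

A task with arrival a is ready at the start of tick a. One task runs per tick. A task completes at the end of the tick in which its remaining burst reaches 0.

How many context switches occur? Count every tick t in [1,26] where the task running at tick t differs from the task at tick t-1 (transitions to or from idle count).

context switches = 4

t=0: ready={C,E} → run E
t=1: ready={C,D,E} → run E
t=2: ready={C,D,E} → run E
t=3: ready={C,D,E} → run E
t=4: ready={C,D,E,H} → run E
t=5: ready={C,D,E,H} → run E
t=6: ready={C,D,E,H} → run E
t=7: ready={C,D,E,H} → run E
t=8: ready={C,D,H} → run C
t=9: ready={C,D,H} → run C
t=10: ready={C,D,H} → run C
t=11: ready={C,D,H} → run C
t=12: ready={C,D,H} → run C
t=13: ready={D,H} → run D
t=14: ready={D,H} → run D
t=15: ready={D,H} → run D
t=16: ready={D,H} → run D
t=17: ready={D,H} → run D
t=18: ready={D,H} → run D
t=19: ready={H} → run H
t=20: ready={H} → run H
t=21: ready={H} → run H
t=22: ready={H} → run H
t=23: (idle)
t=24: (idle)
t=25: (idle)
t=26: (idle)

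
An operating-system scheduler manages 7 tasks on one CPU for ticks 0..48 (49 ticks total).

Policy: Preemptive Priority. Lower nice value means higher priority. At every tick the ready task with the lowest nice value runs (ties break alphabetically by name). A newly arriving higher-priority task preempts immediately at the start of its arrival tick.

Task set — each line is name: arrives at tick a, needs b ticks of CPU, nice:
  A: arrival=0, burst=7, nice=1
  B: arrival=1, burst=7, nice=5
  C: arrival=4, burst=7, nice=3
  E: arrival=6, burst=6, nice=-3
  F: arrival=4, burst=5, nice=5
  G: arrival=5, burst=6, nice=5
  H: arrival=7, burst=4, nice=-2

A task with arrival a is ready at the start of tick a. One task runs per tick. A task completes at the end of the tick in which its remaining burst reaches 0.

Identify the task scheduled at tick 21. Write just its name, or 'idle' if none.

running at tick 21 = C

t=0: ready={A} → run A
t=1: ready={A,B} → run A
t=2: ready={A,B} → run A
t=3: ready={A,B} → run A
t=4: ready={A,B,C,F} → run A
t=5: ready={A,B,C,F,G} → run A
t=6: ready={A,B,C,E,F,G} → run E
t=7: ready={A,B,C,E,F,G,H} → run E
t=8: ready={A,B,C,E,F,G,H} → run E
t=9: ready={A,B,C,E,F,G,H} → run E
t=10: ready={A,B,C,E,F,G,H} → run E
t=11: ready={A,B,C,E,F,G,H} → run E
t=12: ready={A,B,C,F,G,H} → run H
t=13: ready={A,B,C,F,G,H} → run H
t=14: ready={A,B,C,F,G,H} → run H
t=15: ready={A,B,C,F,G,H} → run H
t=16: ready={A,B,C,F,G} → run A
t=17: ready={B,C,F,G} → run C
t=18: ready={B,C,F,G} → run C
t=19: ready={B,C,F,G} → run C
t=20: ready={B,C,F,G} → run C
t=21: ready={B,C,F,G} → run C
t=22: ready={B,C,F,G} → run C
t=23: ready={B,C,F,G} → run C
t=24: ready={B,F,G} → run B
t=25: ready={B,F,G} → run B
t=26: ready={B,F,G} → run B
t=27: ready={B,F,G} → run B
t=28: ready={B,F,G} → run B
t=29: ready={B,F,G} → run B
t=30: ready={B,F,G} → run B
t=31: ready={F,G} → run F
t=32: ready={F,G} → run F
t=33: ready={F,G} → run F
t=34: ready={F,G} → run F
t=35: ready={F,G} → run F
t=36: ready={G} → run G
t=37: ready={G} → run G
t=38: ready={G} → run G
t=39: ready={G} → run G
t=40: ready={G} → run G
t=41: ready={G} → run G
t=42: (idle)
t=43: (idle)
t=44: (idle)
t=45: (idle)
t=46: (idle)
t=47: (idle)
t=48: (idle)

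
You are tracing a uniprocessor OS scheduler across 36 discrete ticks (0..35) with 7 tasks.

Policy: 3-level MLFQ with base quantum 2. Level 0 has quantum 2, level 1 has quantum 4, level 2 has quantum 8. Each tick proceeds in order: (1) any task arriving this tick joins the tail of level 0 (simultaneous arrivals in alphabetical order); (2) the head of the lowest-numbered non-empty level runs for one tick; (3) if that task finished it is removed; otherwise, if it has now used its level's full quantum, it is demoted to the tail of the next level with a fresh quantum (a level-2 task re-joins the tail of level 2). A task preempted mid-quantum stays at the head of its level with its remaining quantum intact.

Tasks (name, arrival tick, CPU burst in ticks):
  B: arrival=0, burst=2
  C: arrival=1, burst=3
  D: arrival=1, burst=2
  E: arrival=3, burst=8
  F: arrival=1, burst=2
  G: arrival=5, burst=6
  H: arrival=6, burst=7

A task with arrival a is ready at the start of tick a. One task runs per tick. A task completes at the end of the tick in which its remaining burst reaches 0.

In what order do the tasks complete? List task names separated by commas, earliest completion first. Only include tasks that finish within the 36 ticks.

completion order = B, D, F, C, G, E, H

t=0: L0/L1/L2 = B/-/- → run B
t=1: L0/L1/L2 = BCDF/-/- → run B
t=2: L0/L1/L2 = CDF/-/- → run C
t=3: L0/L1/L2 = CDFE/-/- → run C
t=4: L0/L1/L2 = DFE/C/- → run D
t=5: L0/L1/L2 = DFEG/C/- → run D
t=6: L0/L1/L2 = FEGH/C/- → run F
t=7: L0/L1/L2 = FEGH/C/- → run F
t=8: L0/L1/L2 = EGH/C/- → run E
t=9: L0/L1/L2 = EGH/C/- → run E
t=10: L0/L1/L2 = GH/CE/- → run G
t=11: L0/L1/L2 = GH/CE/- → run G
t=12: L0/L1/L2 = H/CEG/- → run H
t=13: L0/L1/L2 = H/CEG/- → run H
t=14: L0/L1/L2 = -/CEGH/- → run C
t=15: L0/L1/L2 = -/EGH/- → run E
t=16: L0/L1/L2 = -/EGH/- → run E
t=17: L0/L1/L2 = -/EGH/- → run E
t=18: L0/L1/L2 = -/EGH/- → run E
t=19: L0/L1/L2 = -/GH/E → run G
t=20: L0/L1/L2 = -/GH/E → run G
t=21: L0/L1/L2 = -/GH/E → run G
t=22: L0/L1/L2 = -/GH/E → run G
t=23: L0/L1/L2 = -/H/E → run H
t=24: L0/L1/L2 = -/H/E → run H
t=25: L0/L1/L2 = -/H/E → run H
t=26: L0/L1/L2 = -/H/E → run H
t=27: L0/L1/L2 = -/-/EH → run E
t=28: L0/L1/L2 = -/-/EH → run E
t=29: L0/L1/L2 = -/-/H → run H
t=30: (idle)
t=31: (idle)
t=32: (idle)
t=33: (idle)
t=34: (idle)
t=35: (idle)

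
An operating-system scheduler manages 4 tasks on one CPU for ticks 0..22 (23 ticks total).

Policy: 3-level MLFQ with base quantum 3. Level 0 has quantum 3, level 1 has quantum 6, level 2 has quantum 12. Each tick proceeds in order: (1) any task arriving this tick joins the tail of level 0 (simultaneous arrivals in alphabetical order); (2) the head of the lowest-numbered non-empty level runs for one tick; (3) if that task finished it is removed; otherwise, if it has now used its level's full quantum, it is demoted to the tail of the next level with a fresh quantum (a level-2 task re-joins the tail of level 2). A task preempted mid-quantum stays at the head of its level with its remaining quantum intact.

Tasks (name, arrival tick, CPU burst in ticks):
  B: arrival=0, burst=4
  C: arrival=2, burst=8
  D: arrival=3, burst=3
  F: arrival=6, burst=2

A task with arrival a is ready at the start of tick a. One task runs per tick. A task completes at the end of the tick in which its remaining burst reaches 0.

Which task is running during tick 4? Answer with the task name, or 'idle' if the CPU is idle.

t=0: L0/L1/L2 = B/-/- → run B
t=1: L0/L1/L2 = B/-/- → run B
t=2: L0/L1/L2 = BC/-/- → run B
t=3: L0/L1/L2 = CD/B/- → run C
t=4: L0/L1/L2 = CD/B/- → run C
t=5: L0/L1/L2 = CD/B/- → run C
t=6: L0/L1/L2 = DF/BC/- → run D
t=7: L0/L1/L2 = DF/BC/- → run D
t=8: L0/L1/L2 = DF/BC/- → run D
t=9: L0/L1/L2 = F/BC/- → run F
t=10: L0/L1/L2 = F/BC/- → run F
t=11: L0/L1/L2 = -/BC/- → run B
t=12: L0/L1/L2 = -/C/- → run C
t=13: L0/L1/L2 = -/C/- → run C
t=14: L0/L1/L2 = -/C/- → run C
t=15: L0/L1/L2 = -/C/- → run C
t=16: L0/L1/L2 = -/C/- → run C
t=17: (idle)
t=18: (idle)
t=19: (idle)
t=20: (idle)
t=21: (idle)
t=22: (idle)

running at tick 4 = C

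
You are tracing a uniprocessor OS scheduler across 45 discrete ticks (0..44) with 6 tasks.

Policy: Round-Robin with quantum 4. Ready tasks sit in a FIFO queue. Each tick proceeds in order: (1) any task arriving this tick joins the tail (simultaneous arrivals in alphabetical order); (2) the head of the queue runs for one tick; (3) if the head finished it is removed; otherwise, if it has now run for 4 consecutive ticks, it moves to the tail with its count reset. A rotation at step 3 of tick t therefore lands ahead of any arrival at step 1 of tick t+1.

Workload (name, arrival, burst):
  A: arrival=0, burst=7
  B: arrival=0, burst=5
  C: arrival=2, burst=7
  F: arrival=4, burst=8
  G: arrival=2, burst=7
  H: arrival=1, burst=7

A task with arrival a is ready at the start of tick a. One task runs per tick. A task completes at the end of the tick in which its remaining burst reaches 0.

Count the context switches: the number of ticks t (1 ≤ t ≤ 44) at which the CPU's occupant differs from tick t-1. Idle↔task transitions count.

t=0: queue=[A,B] q_used=0 → run A
t=1: queue=[A,B,H] q_used=1 → run A
t=2: queue=[A,B,H,C,G] q_used=2 → run A
t=3: queue=[A,B,H,C,G] q_used=3 → run A
t=4: queue=[B,H,C,G,A,F] q_used=0 → run B
t=5: queue=[B,H,C,G,A,F] q_used=1 → run B
t=6: queue=[B,H,C,G,A,F] q_used=2 → run B
t=7: queue=[B,H,C,G,A,F] q_used=3 → run B
t=8: queue=[H,C,G,A,F,B] q_used=0 → run H
t=9: queue=[H,C,G,A,F,B] q_used=1 → run H
t=10: queue=[H,C,G,A,F,B] q_used=2 → run H
t=11: queue=[H,C,G,A,F,B] q_used=3 → run H
t=12: queue=[C,G,A,F,B,H] q_used=0 → run C
t=13: queue=[C,G,A,F,B,H] q_used=1 → run C
t=14: queue=[C,G,A,F,B,H] q_used=2 → run C
t=15: queue=[C,G,A,F,B,H] q_used=3 → run C
t=16: queue=[G,A,F,B,H,C] q_used=0 → run G
t=17: queue=[G,A,F,B,H,C] q_used=1 → run G
t=18: queue=[G,A,F,B,H,C] q_used=2 → run G
t=19: queue=[G,A,F,B,H,C] q_used=3 → run G
t=20: queue=[A,F,B,H,C,G] q_used=0 → run A
t=21: queue=[A,F,B,H,C,G] q_used=1 → run A
t=22: queue=[A,F,B,H,C,G] q_used=2 → run A
t=23: queue=[F,B,H,C,G] q_used=0 → run F
t=24: queue=[F,B,H,C,G] q_used=1 → run F
t=25: queue=[F,B,H,C,G] q_used=2 → run F
t=26: queue=[F,B,H,C,G] q_used=3 → run F
t=27: queue=[B,H,C,G,F] q_used=0 → run B
t=28: queue=[H,C,G,F] q_used=0 → run H
t=29: queue=[H,C,G,F] q_used=1 → run H
t=30: queue=[H,C,G,F] q_used=2 → run H
t=31: queue=[C,G,F] q_used=0 → run C
t=32: queue=[C,G,F] q_used=1 → run C
t=33: queue=[C,G,F] q_used=2 → run C
t=34: queue=[G,F] q_used=0 → run G
t=35: queue=[G,F] q_used=1 → run G
t=36: queue=[G,F] q_used=2 → run G
t=37: queue=[F] q_used=0 → run F
t=38: queue=[F] q_used=1 → run F
t=39: queue=[F] q_used=2 → run F
t=40: queue=[F] q_used=3 → run F
t=41: (idle)
t=42: (idle)
t=43: (idle)
t=44: (idle)

context switches = 12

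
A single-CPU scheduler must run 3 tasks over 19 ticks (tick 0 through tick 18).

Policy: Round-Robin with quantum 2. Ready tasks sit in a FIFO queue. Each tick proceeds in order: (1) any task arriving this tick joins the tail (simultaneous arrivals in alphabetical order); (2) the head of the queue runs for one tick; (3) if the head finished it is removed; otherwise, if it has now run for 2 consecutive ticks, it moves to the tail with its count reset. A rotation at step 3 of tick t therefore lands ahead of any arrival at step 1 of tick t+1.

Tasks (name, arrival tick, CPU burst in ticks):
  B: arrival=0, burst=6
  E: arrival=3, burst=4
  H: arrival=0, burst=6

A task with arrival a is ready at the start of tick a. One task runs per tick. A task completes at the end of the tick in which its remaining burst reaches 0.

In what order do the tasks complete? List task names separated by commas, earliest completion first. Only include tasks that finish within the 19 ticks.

t=0: queue=[B,H] q_used=0 → run B
t=1: queue=[B,H] q_used=1 → run B
t=2: queue=[H,B] q_used=0 → run H
t=3: queue=[H,B,E] q_used=1 → run H
t=4: queue=[B,E,H] q_used=0 → run B
t=5: queue=[B,E,H] q_used=1 → run B
t=6: queue=[E,H,B] q_used=0 → run E
t=7: queue=[E,H,B] q_used=1 → run E
t=8: queue=[H,B,E] q_used=0 → run H
t=9: queue=[H,B,E] q_used=1 → run H
t=10: queue=[B,E,H] q_used=0 → run B
t=11: queue=[B,E,H] q_used=1 → run B
t=12: queue=[E,H] q_used=0 → run E
t=13: queue=[E,H] q_used=1 → run E
t=14: queue=[H] q_used=0 → run H
t=15: queue=[H] q_used=1 → run H
t=16: (idle)
t=17: (idle)
t=18: (idle)

completion order = B, E, H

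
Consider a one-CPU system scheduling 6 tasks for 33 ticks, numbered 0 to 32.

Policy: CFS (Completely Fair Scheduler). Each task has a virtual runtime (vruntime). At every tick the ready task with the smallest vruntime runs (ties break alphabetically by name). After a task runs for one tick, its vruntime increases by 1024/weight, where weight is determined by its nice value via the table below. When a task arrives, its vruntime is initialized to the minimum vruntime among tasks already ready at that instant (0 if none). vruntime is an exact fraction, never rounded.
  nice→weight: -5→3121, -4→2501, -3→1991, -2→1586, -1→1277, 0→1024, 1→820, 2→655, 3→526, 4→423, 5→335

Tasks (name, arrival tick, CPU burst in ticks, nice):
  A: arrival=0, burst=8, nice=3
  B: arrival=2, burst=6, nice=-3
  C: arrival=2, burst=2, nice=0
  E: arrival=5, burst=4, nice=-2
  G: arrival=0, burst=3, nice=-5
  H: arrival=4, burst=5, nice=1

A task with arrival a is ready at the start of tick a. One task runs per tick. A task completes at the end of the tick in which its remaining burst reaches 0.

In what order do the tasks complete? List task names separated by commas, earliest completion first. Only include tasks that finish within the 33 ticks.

completion order = G, C, E, B, H, A

t=0: vr[A=0 G=0] → run A
t=1: vr[A=512/263 G=0] → run G
t=2: vr[A=512/263 B=1024/3121 C=1024/3121 G=1024/3121] → run B
t=3: vr[A=512/263 B=5234688/6213911 C=1024/3121 G=1024/3121] → run C
t=4: vr[A=512/263 B=5234688/6213911 C=4145/3121 G=1024/3121 H=1024/3121] → run G
t=5: vr[A=512/263 B=5234688/6213911 C=4145/3121 E=1024/3121 G=2048/3121 H=1024/3121] → run E
t=6: vr[A=512/263 B=5234688/6213911 C=4145/3121 E=2409984/2474953 G=2048/3121 H=1024/3121] → run H
t=7: vr[A=512/263 B=5234688/6213911 C=4145/3121 E=2409984/2474953 G=2048/3121 H=1008896/639805] → run G
t=8: vr[A=512/263 B=5234688/6213911 C=4145/3121 E=2409984/2474953 H=1008896/639805] → run B
t=9: vr[A=512/263 B=8430592/6213911 C=4145/3121 E=2409984/2474953 H=1008896/639805] → run E
t=10: vr[A=512/263 B=8430592/6213911 C=4145/3121 E=4007936/2474953 H=1008896/639805] → run C
t=11: vr[A=512/263 B=8430592/6213911 E=4007936/2474953 H=1008896/639805] → run B
t=12: vr[A=512/263 B=11626496/6213911 E=4007936/2474953 H=1008896/639805] → run H
t=13: vr[A=512/263 B=11626496/6213911 E=4007936/2474953 H=1807872/639805] → run E
t=14: vr[A=512/263 B=11626496/6213911 E=5605888/2474953 H=1807872/639805] → run B
t=15: vr[A=512/263 B=14822400/6213911 E=5605888/2474953 H=1807872/639805] → run A
t=16: vr[A=1024/263 B=14822400/6213911 E=5605888/2474953 H=1807872/639805] → run E
t=17: vr[A=1024/263 B=14822400/6213911 H=1807872/639805] → run B
t=18: vr[A=1024/263 B=18018304/6213911 H=1807872/639805] → run H
t=19: vr[A=1024/263 B=18018304/6213911 H=2606848/639805] → run B
t=20: vr[A=1024/263 H=2606848/639805] → run A
t=21: vr[A=1536/263 H=2606848/639805] → run H
t=22: vr[A=1536/263 H=3405824/639805] → run H
t=23: vr[A=1536/263] → run A
t=24: vr[A=2048/263] → run A
t=25: vr[A=2560/263] → run A
t=26: vr[A=3072/263] → run A
t=27: vr[A=3584/263] → run A
t=28: (idle)
t=29: (idle)
t=30: (idle)
t=31: (idle)
t=32: (idle)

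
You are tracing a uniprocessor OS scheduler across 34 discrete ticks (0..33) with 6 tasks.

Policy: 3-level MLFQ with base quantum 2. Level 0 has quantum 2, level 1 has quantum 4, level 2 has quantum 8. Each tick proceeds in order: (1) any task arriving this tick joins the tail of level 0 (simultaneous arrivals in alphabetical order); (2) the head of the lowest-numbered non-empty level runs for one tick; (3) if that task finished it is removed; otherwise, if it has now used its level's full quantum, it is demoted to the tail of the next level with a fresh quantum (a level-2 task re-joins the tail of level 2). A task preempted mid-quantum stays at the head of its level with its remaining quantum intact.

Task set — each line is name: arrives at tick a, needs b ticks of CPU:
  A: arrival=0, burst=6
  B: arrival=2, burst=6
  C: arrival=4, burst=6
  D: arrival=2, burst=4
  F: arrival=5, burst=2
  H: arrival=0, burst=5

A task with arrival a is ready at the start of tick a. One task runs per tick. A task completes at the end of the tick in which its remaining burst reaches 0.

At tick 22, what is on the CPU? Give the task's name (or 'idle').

running at tick 22 = B

t=0: L0/L1/L2 = AH/-/- → run A
t=1: L0/L1/L2 = AH/-/- → run A
t=2: L0/L1/L2 = HBD/A/- → run H
t=3: L0/L1/L2 = HBD/A/- → run H
t=4: L0/L1/L2 = BDC/AH/- → run B
t=5: L0/L1/L2 = BDCF/AH/- → run B
t=6: L0/L1/L2 = DCF/AHB/- → run D
t=7: L0/L1/L2 = DCF/AHB/- → run D
t=8: L0/L1/L2 = CF/AHBD/- → run C
t=9: L0/L1/L2 = CF/AHBD/- → run C
t=10: L0/L1/L2 = F/AHBDC/- → run F
t=11: L0/L1/L2 = F/AHBDC/- → run F
t=12: L0/L1/L2 = -/AHBDC/- → run A
t=13: L0/L1/L2 = -/AHBDC/- → run A
t=14: L0/L1/L2 = -/AHBDC/- → run A
t=15: L0/L1/L2 = -/AHBDC/- → run A
t=16: L0/L1/L2 = -/HBDC/- → run H
t=17: L0/L1/L2 = -/HBDC/- → run H
t=18: L0/L1/L2 = -/HBDC/- → run H
t=19: L0/L1/L2 = -/BDC/- → run B
t=20: L0/L1/L2 = -/BDC/- → run B
t=21: L0/L1/L2 = -/BDC/- → run B
t=22: L0/L1/L2 = -/BDC/- → run B
t=23: L0/L1/L2 = -/DC/- → run D
t=24: L0/L1/L2 = -/DC/- → run D
t=25: L0/L1/L2 = -/C/- → run C
t=26: L0/L1/L2 = -/C/- → run C
t=27: L0/L1/L2 = -/C/- → run C
t=28: L0/L1/L2 = -/C/- → run C
t=29: (idle)
t=30: (idle)
t=31: (idle)
t=32: (idle)
t=33: (idle)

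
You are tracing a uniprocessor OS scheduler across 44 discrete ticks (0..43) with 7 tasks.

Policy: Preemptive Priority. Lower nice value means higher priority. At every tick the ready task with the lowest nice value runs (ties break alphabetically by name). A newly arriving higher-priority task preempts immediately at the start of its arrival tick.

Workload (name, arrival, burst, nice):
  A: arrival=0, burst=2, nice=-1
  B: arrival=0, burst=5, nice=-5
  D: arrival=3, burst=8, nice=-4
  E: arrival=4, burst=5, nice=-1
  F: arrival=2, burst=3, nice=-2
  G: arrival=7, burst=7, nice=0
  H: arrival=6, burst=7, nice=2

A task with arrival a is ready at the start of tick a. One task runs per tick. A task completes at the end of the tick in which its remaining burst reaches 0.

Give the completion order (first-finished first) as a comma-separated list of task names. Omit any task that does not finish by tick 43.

completion order = B, D, F, A, E, G, H

t=0: ready={A,B} → run B
t=1: ready={A,B} → run B
t=2: ready={A,B,F} → run B
t=3: ready={A,B,D,F} → run B
t=4: ready={A,B,D,E,F} → run B
t=5: ready={A,D,E,F} → run D
t=6: ready={A,D,E,F,H} → run D
t=7: ready={A,D,E,F,G,H} → run D
t=8: ready={A,D,E,F,G,H} → run D
t=9: ready={A,D,E,F,G,H} → run D
t=10: ready={A,D,E,F,G,H} → run D
t=11: ready={A,D,E,F,G,H} → run D
t=12: ready={A,D,E,F,G,H} → run D
t=13: ready={A,E,F,G,H} → run F
t=14: ready={A,E,F,G,H} → run F
t=15: ready={A,E,F,G,H} → run F
t=16: ready={A,E,G,H} → run A
t=17: ready={A,E,G,H} → run A
t=18: ready={E,G,H} → run E
t=19: ready={E,G,H} → run E
t=20: ready={E,G,H} → run E
t=21: ready={E,G,H} → run E
t=22: ready={E,G,H} → run E
t=23: ready={G,H} → run G
t=24: ready={G,H} → run G
t=25: ready={G,H} → run G
t=26: ready={G,H} → run G
t=27: ready={G,H} → run G
t=28: ready={G,H} → run G
t=29: ready={G,H} → run G
t=30: ready={H} → run H
t=31: ready={H} → run H
t=32: ready={H} → run H
t=33: ready={H} → run H
t=34: ready={H} → run H
t=35: ready={H} → run H
t=36: ready={H} → run H
t=37: (idle)
t=38: (idle)
t=39: (idle)
t=40: (idle)
t=41: (idle)
t=42: (idle)
t=43: (idle)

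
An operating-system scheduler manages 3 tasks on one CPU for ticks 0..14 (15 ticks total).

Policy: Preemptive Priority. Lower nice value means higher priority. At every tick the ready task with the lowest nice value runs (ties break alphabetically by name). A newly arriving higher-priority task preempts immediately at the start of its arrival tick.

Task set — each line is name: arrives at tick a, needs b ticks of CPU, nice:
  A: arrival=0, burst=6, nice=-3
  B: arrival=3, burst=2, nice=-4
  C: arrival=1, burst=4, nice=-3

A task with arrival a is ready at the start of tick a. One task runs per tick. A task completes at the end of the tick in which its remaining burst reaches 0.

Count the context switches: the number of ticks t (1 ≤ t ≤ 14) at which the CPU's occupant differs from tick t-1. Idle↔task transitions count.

t=0: ready={A} → run A
t=1: ready={A,C} → run A
t=2: ready={A,C} → run A
t=3: ready={A,B,C} → run B
t=4: ready={A,B,C} → run B
t=5: ready={A,C} → run A
t=6: ready={A,C} → run A
t=7: ready={A,C} → run A
t=8: ready={C} → run C
t=9: ready={C} → run C
t=10: ready={C} → run C
t=11: ready={C} → run C
t=12: (idle)
t=13: (idle)
t=14: (idle)

context switches = 4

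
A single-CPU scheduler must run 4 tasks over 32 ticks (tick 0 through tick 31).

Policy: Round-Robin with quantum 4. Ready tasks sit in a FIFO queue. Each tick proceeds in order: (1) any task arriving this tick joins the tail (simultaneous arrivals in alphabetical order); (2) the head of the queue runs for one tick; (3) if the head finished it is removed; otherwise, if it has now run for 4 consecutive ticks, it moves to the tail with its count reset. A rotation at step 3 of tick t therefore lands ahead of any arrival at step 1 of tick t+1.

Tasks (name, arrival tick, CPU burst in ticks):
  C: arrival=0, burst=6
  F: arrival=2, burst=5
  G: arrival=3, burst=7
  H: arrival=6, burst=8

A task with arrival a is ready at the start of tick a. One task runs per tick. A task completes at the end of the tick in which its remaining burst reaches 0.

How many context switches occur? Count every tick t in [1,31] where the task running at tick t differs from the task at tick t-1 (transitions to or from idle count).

t=0: queue=[C] q_used=0 → run C
t=1: queue=[C] q_used=1 → run C
t=2: queue=[C,F] q_used=2 → run C
t=3: queue=[C,F,G] q_used=3 → run C
t=4: queue=[F,G,C] q_used=0 → run F
t=5: queue=[F,G,C] q_used=1 → run F
t=6: queue=[F,G,C,H] q_used=2 → run F
t=7: queue=[F,G,C,H] q_used=3 → run F
t=8: queue=[G,C,H,F] q_used=0 → run G
t=9: queue=[G,C,H,F] q_used=1 → run G
t=10: queue=[G,C,H,F] q_used=2 → run G
t=11: queue=[G,C,H,F] q_used=3 → run G
t=12: queue=[C,H,F,G] q_used=0 → run C
t=13: queue=[C,H,F,G] q_used=1 → run C
t=14: queue=[H,F,G] q_used=0 → run H
t=15: queue=[H,F,G] q_used=1 → run H
t=16: queue=[H,F,G] q_used=2 → run H
t=17: queue=[H,F,G] q_used=3 → run H
t=18: queue=[F,G,H] q_used=0 → run F
t=19: queue=[G,H] q_used=0 → run G
t=20: queue=[G,H] q_used=1 → run G
t=21: queue=[G,H] q_used=2 → run G
t=22: queue=[H] q_used=0 → run H
t=23: queue=[H] q_used=1 → run H
t=24: queue=[H] q_used=2 → run H
t=25: queue=[H] q_used=3 → run H
t=26: (idle)
t=27: (idle)
t=28: (idle)
t=29: (idle)
t=30: (idle)
t=31: (idle)

context switches = 8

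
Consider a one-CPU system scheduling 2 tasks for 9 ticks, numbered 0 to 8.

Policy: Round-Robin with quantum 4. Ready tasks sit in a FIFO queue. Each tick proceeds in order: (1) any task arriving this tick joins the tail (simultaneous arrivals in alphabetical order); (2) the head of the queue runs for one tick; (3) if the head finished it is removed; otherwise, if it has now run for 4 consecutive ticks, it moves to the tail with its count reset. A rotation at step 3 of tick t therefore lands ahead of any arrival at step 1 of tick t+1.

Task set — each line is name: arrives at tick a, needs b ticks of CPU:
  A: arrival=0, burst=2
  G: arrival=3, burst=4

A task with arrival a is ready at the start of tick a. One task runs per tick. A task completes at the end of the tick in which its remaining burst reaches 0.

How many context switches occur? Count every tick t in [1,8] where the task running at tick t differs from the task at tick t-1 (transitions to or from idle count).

context switches = 3

t=0: queue=[A] q_used=0 → run A
t=1: queue=[A] q_used=1 → run A
t=2: (idle)
t=3: queue=[G] q_used=0 → run G
t=4: queue=[G] q_used=1 → run G
t=5: queue=[G] q_used=2 → run G
t=6: queue=[G] q_used=3 → run G
t=7: (idle)
t=8: (idle)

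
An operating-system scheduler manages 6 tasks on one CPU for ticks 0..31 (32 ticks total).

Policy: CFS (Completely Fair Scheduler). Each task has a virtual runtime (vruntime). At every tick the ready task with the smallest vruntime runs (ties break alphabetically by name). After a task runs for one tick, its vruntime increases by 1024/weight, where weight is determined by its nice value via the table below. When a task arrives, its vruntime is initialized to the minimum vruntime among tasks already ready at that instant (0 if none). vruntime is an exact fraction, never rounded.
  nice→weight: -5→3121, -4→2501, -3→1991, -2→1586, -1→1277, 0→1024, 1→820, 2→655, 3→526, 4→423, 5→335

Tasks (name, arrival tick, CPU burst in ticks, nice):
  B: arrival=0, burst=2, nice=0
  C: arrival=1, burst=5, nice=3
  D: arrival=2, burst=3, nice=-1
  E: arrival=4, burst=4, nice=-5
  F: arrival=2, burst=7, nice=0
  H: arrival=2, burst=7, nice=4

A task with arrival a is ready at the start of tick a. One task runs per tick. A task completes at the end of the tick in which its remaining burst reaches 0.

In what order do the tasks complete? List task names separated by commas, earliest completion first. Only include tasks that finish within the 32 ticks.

t=0: vr[B=0] → run B
t=1: vr[B=1 C=1] → run B
t=2: vr[C=1 D=1 F=1 H=1] → run C
t=3: vr[C=775/263 D=1 F=1 H=1] → run D
t=4: vr[C=775/263 D=2301/1277 E=1 F=1 H=1] → run E
t=5: vr[C=775/263 D=2301/1277 E=4145/3121 F=1 H=1] → run F
t=6: vr[C=775/263 D=2301/1277 E=4145/3121 F=2 H=1] → run H
t=7: vr[C=775/263 D=2301/1277 E=4145/3121 F=2 H=1447/423] → run E
t=8: vr[C=775/263 D=2301/1277 E=5169/3121 F=2 H=1447/423] → run E
t=9: vr[C=775/263 D=2301/1277 E=6193/3121 F=2 H=1447/423] → run D
t=10: vr[C=775/263 D=3325/1277 E=6193/3121 F=2 H=1447/423] → run E
t=11: vr[C=775/263 D=3325/1277 F=2 H=1447/423] → run F
t=12: vr[C=775/263 D=3325/1277 F=3 H=1447/423] → run D
t=13: vr[C=775/263 F=3 H=1447/423] → run C
t=14: vr[C=1287/263 F=3 H=1447/423] → run F
t=15: vr[C=1287/263 F=4 H=1447/423] → run H
t=16: vr[C=1287/263 F=4 H=2471/423] → run F
t=17: vr[C=1287/263 F=5 H=2471/423] → run C
t=18: vr[C=1799/263 F=5 H=2471/423] → run F
t=19: vr[C=1799/263 F=6 H=2471/423] → run H
t=20: vr[C=1799/263 F=6 H=1165/141] → run F
t=21: vr[C=1799/263 F=7 H=1165/141] → run C
t=22: vr[C=2311/263 F=7 H=1165/141] → run F
t=23: vr[C=2311/263 H=1165/141] → run H
t=24: vr[C=2311/263 H=4519/423] → run C
t=25: vr[H=4519/423] → run H
t=26: vr[H=5543/423] → run H
t=27: vr[H=2189/141] → run H
t=28: (idle)
t=29: (idle)
t=30: (idle)
t=31: (idle)

completion order = B, E, D, F, C, H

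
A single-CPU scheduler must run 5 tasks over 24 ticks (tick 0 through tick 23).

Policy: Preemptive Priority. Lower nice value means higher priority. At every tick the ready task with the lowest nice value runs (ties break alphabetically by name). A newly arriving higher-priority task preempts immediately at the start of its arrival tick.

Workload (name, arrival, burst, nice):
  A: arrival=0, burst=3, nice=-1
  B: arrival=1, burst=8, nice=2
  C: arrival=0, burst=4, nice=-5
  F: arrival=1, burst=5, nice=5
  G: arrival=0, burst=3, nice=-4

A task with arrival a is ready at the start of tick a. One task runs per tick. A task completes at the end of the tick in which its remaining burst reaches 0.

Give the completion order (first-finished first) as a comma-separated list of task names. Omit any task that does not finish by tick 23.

completion order = C, G, A, B, F

t=0: ready={A,C,G} → run C
t=1: ready={A,B,C,F,G} → run C
t=2: ready={A,B,C,F,G} → run C
t=3: ready={A,B,C,F,G} → run C
t=4: ready={A,B,F,G} → run G
t=5: ready={A,B,F,G} → run G
t=6: ready={A,B,F,G} → run G
t=7: ready={A,B,F} → run A
t=8: ready={A,B,F} → run A
t=9: ready={A,B,F} → run A
t=10: ready={B,F} → run B
t=11: ready={B,F} → run B
t=12: ready={B,F} → run B
t=13: ready={B,F} → run B
t=14: ready={B,F} → run B
t=15: ready={B,F} → run B
t=16: ready={B,F} → run B
t=17: ready={B,F} → run B
t=18: ready={F} → run F
t=19: ready={F} → run F
t=20: ready={F} → run F
t=21: ready={F} → run F
t=22: ready={F} → run F
t=23: (idle)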